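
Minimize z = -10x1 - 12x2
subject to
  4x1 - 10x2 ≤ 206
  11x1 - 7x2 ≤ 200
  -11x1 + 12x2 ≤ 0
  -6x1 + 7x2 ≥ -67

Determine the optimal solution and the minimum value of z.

Extreme points and z = -10x1 - 12x2:
  (-1236/31, -1133/31) → z = 25956/31
  (-193/8, -121/4) → z = 2417/4
  (480/11, 40) → z = -10080/11
  (133/5, 463/35) → z = -14866/35

The optimum lies where 11x1 - 7x2 = 200 and -11x1 + 12x2 = 0.
Solving simultaneously gives x1 = 480/11, x2 = 40.

x1 = 480/11, x2 = 40, minimum z = -10080/11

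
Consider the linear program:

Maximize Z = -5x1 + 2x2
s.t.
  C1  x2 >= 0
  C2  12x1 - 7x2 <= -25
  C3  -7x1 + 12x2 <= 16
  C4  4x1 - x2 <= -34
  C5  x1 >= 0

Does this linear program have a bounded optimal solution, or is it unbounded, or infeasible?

infeasible

The boundaries 4x1 - x2 = -34 and x1 = 0 meet at (0, 34), but that point violates -7x1 + 12x2 ≤ 16. Every candidate vertex is excluded by some other constraint, so the feasible region is empty.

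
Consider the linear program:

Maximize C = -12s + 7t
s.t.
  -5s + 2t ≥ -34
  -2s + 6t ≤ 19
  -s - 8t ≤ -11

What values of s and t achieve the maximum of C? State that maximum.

Corner points and C = -12s + 7t:
  (121/13, 163/26) → C = -1763/26
  (7, 1/2) → C = -161/2
  (-43/11, 41/22) → C = 1319/22

s = -43/11, t = 41/22, maximum C = 1319/22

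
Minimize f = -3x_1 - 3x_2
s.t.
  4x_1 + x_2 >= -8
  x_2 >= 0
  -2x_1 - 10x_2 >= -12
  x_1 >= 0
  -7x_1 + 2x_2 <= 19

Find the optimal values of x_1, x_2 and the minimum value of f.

x_1 = 6, x_2 = 0, minimum f = -18

Vertices and f = -3x_1 - 3x_2:
  (6, 0) → f = -18
  (0, 0) → f = 0
  (0, 6/5) → f = -18/5

At the optimal vertex, x_2 = 0 and -2x_1 - 10x_2 = -12.
Solving simultaneously gives x_1 = 6, x_2 = 0.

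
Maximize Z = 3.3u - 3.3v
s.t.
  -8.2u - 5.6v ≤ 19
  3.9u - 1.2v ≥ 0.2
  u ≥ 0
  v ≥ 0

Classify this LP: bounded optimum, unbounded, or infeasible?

unbounded

From the feasible point (2/39, 0), moving in the direction (1, 0) keeps every constraint satisfied while Z increases without bound.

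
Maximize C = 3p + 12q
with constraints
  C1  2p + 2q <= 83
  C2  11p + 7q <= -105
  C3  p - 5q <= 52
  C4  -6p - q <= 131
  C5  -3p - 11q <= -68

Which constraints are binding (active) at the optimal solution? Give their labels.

C2 and C4

Corner points and C = 3p + 12q:
  (-812/31, 811/31) → C = 7296/31
  (-1631/100, 1063/100) → C = 7863/100
  (-503/21, 89/7) → C = 565/7

The maximum is at (-812/31, 811/31). Substituting into each constraint, equality holds for C2 and C4; the remaining constraints have slack.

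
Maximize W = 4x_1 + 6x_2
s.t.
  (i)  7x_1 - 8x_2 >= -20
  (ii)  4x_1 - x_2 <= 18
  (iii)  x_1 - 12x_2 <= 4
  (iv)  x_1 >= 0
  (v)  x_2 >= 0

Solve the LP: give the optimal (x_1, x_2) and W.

x_1 = 164/25, x_2 = 206/25, maximum W = 1892/25

Vertices and W = 4x_1 + 6x_2:
  (164/25, 206/25) → W = 1892/25
  (0, 5/2) → W = 15
  (212/47, 2/47) → W = 860/47
  (4, 0) → W = 16
  (0, 0) → W = 0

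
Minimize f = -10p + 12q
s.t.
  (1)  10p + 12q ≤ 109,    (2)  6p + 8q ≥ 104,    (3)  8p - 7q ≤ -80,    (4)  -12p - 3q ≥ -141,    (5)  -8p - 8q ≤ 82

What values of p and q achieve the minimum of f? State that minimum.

p = -47, q = 193/4, minimum f = 1049

Feasible corners and f = -10p + 12q:
  (-47, 193/4) → f = 1049
  (-116, 423/4) → f = 2429
  (-93, 331/4) → f = 1923

The binding constraints are 10p + 12q = 109 and 6p + 8q = 104.
Solving simultaneously gives p = -47, q = 193/4.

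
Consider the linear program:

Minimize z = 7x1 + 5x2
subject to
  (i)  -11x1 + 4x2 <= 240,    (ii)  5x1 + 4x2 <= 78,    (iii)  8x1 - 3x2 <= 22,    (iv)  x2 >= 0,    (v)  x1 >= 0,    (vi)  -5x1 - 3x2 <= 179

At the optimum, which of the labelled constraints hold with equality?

(iv) and (v)

Corner points and z = 7x1 + 5x2:
  (322/47, 514/47) → z = 4824/47
  (0, 39/2) → z = 195/2
  (11/4, 0) → z = 77/4
  (0, 0) → z = 0

The minimum is at (0, 0). Substituting into each constraint, equality holds for (iv) and (v); the remaining constraints have slack.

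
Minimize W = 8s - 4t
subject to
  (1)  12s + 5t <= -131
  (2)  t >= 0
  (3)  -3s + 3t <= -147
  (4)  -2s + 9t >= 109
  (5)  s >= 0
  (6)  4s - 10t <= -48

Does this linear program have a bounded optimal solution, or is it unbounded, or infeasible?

infeasible

The boundaries -3s + 3t = -147 and 4s - 10t = -48 meet at (269/3, 122/3), but that point violates 12s + 5t ≤ -131. Every candidate vertex is excluded by some other constraint, so the feasible region is empty.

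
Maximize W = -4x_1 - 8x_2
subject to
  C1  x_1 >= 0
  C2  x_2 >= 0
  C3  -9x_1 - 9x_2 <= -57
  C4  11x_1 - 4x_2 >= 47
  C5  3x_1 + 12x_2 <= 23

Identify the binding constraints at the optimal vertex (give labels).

Extreme points and W = -4x_1 - 8x_2:
  (19/3, 0) → W = -76/3
  (23/3, 0) → W = -92/3
  (53/9, 4/9) → W = -244/9

The maximum is at (19/3, 0). Substituting into each constraint, equality holds for C2 and C3; the remaining constraints have slack.

C2 and C3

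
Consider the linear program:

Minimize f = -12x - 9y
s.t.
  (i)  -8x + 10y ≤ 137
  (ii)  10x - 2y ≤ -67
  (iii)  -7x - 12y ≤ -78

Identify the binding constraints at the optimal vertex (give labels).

(i) and (ii)

Vertices and f = -12x - 9y:
  (-33/7, 139/14) → f = -459/14
  (-432/83, 1583/166) → f = -3879/166
  (-324/67, 1249/134) → f = -3465/134

The minimum is at (-33/7, 139/14). Substituting into each constraint, equality holds for (i) and (ii); the remaining constraints have slack.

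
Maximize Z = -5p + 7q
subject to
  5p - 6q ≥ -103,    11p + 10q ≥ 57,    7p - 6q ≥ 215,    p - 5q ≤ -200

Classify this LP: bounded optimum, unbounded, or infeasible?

unbounded

From the feasible point (159, 449/3), moving in the direction (6, 5) keeps every constraint satisfied while Z increases without bound.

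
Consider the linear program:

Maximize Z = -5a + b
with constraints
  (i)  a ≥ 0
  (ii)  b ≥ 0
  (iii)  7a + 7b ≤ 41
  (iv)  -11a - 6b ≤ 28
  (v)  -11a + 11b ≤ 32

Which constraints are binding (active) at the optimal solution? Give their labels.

Vertices and Z = -5a + b:
  (0, 0) → Z = 0
  (0, 32/11) → Z = 32/11
  (41/7, 0) → Z = -205/7
  (227/154, 675/154) → Z = -230/77

The maximum is at (0, 32/11). Substituting into each constraint, equality holds for (i) and (v); the remaining constraints have slack.

(i) and (v)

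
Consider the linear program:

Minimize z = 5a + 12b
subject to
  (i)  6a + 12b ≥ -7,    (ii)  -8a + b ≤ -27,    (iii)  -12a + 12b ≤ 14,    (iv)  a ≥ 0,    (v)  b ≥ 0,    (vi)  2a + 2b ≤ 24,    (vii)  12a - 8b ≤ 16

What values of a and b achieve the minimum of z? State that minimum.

a = 50/13, b = 49/13, minimum z = 838/13

Corner points and z = 5a + 12b:
  (169/42, 109/21) → z = 3461/42
  (50/13, 49/13) → z = 838/13
  (65/12, 79/12) → z = 1273/12
  (28/5, 32/5) → z = 524/5

At the optimal vertex, -8a + b = -27 and 12a - 8b = 16.
Solving simultaneously gives a = 50/13, b = 49/13.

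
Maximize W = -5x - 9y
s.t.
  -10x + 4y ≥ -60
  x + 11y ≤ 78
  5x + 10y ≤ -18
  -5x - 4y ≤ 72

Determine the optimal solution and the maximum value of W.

Feasible corners and W = -5x - 9y:
  (22/5, -4) → W = 14
  (-4/5, -17) → W = 157
  (-108/5, 9) → W = 27

The binding constraints are -10x + 4y = -60 and -5x - 4y = 72.
Solving simultaneously gives x = -4/5, y = -17.

x = -4/5, y = -17, maximum W = 157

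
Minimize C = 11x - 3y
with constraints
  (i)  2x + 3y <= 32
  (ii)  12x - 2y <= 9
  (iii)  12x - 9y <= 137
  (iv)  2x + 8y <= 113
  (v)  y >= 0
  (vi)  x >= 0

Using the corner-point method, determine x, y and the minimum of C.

Vertices and C = 11x - 3y:
  (91/40, 183/20) → C = -97/40
  (0, 32/3) → C = -32
  (3/4, 0) → C = 33/4
  (0, 0) → C = 0

The optimum lies where 2x + 3y = 32 and x = 0.
Solving simultaneously gives x = 0, y = 32/3.

x = 0, y = 32/3, minimum C = -32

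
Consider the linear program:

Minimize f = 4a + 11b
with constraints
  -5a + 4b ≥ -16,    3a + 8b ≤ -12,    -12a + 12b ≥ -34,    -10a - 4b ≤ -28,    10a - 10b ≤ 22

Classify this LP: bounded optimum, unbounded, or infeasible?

The boundaries -5a + 4b = -16 and 10a - 10b = 22 meet at (36/5, 5), but that point violates 3a + 8b ≤ -12. Every candidate vertex is excluded by some other constraint, so the feasible region is empty.

infeasible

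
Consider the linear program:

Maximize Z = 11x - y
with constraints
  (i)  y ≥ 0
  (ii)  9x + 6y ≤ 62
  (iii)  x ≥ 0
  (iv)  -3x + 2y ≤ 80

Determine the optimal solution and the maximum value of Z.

x = 62/9, y = 0, maximum Z = 682/9

Feasible corners and Z = 11x - y:
  (62/9, 0) → Z = 682/9
  (0, 0) → Z = 0
  (0, 31/3) → Z = -31/3

The optimum lies where y = 0 and 9x + 6y = 62.
Solving simultaneously gives x = 62/9, y = 0.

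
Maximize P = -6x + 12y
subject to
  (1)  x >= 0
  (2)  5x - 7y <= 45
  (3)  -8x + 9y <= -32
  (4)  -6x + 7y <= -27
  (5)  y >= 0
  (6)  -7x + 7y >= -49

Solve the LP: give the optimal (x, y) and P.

x = 22, y = 15, maximum P = 48

Extreme points and P = -6x + 12y:
  (9/2, 0) → P = -27
  (22, 15) → P = 48
  (7, 0) → P = -42

At the optimal vertex, -6x + 7y = -27 and -7x + 7y = -49.
Solving simultaneously gives x = 22, y = 15.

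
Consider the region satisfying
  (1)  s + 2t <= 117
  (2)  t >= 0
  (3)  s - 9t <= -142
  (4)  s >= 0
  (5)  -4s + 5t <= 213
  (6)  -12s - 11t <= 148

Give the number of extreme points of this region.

4

Pairwise boundary intersections that survive every other constraint:
  (769/11, 259/11)
  (159/13, 681/13)
  (0, 142/9)
  (0, 213/5)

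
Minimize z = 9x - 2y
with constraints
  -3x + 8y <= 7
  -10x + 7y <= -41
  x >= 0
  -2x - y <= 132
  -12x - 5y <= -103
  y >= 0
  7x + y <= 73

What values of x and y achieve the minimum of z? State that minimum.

Vertices and z = 9x - 2y:
  (263/37, 131/37) → z = 2105/37
  (577/59, 268/59) → z = 4657/59
  (103/12, 0) → z = 309/4
  (73/7, 0) → z = 657/7

x = 263/37, y = 131/37, minimum z = 2105/37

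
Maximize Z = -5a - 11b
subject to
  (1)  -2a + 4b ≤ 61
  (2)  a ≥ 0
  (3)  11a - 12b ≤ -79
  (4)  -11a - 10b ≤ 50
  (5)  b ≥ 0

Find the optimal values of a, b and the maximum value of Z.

Vertices and Z = -5a - 11b:
  (0, 61/4) → Z = -671/4
  (104/5, 513/20) → Z = -7723/20
  (0, 79/12) → Z = -869/12

The binding constraints are a = 0 and 11a - 12b = -79.
Solving simultaneously gives a = 0, b = 79/12.

a = 0, b = 79/12, maximum Z = -869/12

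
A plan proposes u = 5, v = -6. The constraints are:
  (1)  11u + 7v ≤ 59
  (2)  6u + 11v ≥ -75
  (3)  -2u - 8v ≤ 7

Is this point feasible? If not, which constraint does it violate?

not feasible — violates (3)

Constraint (3): -2u - 8v = 38, which is not ≤ 7. All other constraints are satisfied.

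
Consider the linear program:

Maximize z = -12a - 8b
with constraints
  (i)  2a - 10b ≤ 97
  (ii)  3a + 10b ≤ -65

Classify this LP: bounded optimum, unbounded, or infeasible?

From the feasible point (32/5, -421/50), moving in the direction (-10, 3) keeps every constraint satisfied while z increases without bound.

unbounded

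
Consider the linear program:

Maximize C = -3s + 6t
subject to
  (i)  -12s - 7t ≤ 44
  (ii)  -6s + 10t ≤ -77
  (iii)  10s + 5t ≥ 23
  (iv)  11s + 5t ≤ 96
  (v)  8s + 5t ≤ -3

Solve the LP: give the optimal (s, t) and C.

Vertices and C = -3s + 6t:
  (381/10, -358/5) → C = -5439/10
  (892/17, -1636/17) → C = -12492/17
  (13, -107/5) → C = -837/5
  (33, -267/5) → C = -2097/5

s = 13, t = -107/5, maximum C = -837/5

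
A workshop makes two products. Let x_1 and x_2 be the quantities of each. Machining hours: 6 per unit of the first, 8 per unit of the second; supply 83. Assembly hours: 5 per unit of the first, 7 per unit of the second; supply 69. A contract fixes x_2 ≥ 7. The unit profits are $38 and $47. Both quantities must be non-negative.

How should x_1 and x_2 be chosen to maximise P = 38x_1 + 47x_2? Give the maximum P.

x_1 = 4, x_2 = 7, maximum P = 481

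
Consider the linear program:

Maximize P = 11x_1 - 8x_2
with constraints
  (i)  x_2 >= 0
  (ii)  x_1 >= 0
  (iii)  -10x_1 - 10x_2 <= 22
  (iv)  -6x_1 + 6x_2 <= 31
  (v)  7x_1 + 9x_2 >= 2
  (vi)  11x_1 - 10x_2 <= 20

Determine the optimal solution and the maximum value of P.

Corner points and P = 11x_1 - 8x_2:
  (2/7, 0) → P = 22/7
  (20/11, 0) → P = 20
  (0, 31/6) → P = -124/3
  (0, 2/9) → P = -16/9
  (215/3, 461/6) → P = 521/3

At the optimal vertex, -6x_1 + 6x_2 = 31 and 11x_1 - 10x_2 = 20.
Solving simultaneously gives x_1 = 215/3, x_2 = 461/6.

x_1 = 215/3, x_2 = 461/6, maximum P = 521/3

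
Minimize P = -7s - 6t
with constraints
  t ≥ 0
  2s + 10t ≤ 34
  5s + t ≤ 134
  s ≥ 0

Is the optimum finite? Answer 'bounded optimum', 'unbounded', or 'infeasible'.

bounded optimum

Vertices and P = -7s - 6t:
  (17, 0) → P = -119
  (0, 0) → P = 0
  (0, 17/5) → P = -102/5
The feasible region has finitely many vertices and no improving ray; the minimum is -119 at (17, 0).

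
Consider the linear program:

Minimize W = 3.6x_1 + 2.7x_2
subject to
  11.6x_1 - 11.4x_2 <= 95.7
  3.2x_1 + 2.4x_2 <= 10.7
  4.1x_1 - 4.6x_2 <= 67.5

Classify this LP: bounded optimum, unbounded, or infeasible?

unbounded

From the feasible point (5861/1072, -4553/1608), moving in the direction (-4.6, -4.1) keeps every constraint satisfied while W decreases without bound.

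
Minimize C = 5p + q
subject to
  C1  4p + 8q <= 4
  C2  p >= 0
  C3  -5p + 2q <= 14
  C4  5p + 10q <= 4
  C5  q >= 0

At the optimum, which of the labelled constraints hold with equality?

Corner points and C = 5p + q:
  (0, 2/5) → C = 2/5
  (0, 0) → C = 0
  (4/5, 0) → C = 4

The minimum is at (0, 0). Substituting into each constraint, equality holds for C2 and C5; the remaining constraints have slack.

C2 and C5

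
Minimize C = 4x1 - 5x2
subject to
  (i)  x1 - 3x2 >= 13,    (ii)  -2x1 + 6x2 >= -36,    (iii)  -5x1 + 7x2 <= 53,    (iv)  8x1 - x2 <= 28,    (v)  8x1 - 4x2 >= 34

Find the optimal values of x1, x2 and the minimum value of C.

x1 = 5/2, x2 = -7/2, minimum C = 55/2

Corner points and C = 4x1 - 5x2:
  (71/23, -76/23) → C = 664/23
  (5/2, -7/2) → C = 55/2
  (66/23, -116/23) → C = 844/23
  (3/2, -11/2) → C = 67/2

The binding constraints are x1 - 3x2 = 13 and 8x1 - 4x2 = 34.
Solving simultaneously gives x1 = 5/2, x2 = -7/2.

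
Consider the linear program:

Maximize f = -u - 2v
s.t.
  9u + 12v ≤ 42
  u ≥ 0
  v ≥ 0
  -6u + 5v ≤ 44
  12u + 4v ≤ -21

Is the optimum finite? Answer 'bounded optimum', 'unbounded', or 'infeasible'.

The boundaries 9u + 12v = 42 and u = 0 meet at (0, 7/2), but that point violates 12u + 4v ≤ -21. Every candidate vertex is excluded by some other constraint, so the feasible region is empty.

infeasible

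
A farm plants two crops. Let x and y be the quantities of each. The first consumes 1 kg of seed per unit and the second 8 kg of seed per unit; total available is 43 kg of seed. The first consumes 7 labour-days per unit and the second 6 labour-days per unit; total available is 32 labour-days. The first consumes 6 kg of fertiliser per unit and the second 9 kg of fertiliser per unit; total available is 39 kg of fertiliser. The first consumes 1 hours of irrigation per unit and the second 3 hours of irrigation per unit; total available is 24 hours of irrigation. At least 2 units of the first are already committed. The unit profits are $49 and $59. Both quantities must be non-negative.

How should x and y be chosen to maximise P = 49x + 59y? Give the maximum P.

x = 2, y = 3, maximum P = 275

Extreme points and P = 49x + 59y:
  (32/7, 0) → P = 224
  (2, 0) → P = 98
  (2, 3) → P = 275

The optimum lies where 7x + 6y = 32 and 6x + 9y = 39.
Solving simultaneously gives x = 2, y = 3.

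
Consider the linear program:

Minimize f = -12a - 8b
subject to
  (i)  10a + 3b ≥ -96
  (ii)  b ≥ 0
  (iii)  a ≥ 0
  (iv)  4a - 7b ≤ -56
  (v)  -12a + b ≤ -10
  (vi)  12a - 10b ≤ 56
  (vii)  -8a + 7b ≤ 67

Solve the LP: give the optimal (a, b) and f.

Extreme points and f = -12a - 8b:
  (63/40, 89/10) → f = -901/10
  (238/11, 224/11) → f = -4648/11
  (137/76, 221/19) → f = -2179/19
  (531/2, 313) → f = -5690

a = 531/2, b = 313, minimum f = -5690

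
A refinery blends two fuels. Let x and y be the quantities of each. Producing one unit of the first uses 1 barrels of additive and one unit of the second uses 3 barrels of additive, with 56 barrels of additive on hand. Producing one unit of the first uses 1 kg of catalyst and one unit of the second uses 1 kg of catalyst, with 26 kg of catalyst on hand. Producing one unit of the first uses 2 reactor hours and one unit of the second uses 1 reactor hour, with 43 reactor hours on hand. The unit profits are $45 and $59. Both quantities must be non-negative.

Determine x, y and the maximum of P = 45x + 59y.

Extreme points and P = 45x + 59y:
  (0, 0) → P = 0
  (0, 56/3) → P = 3304/3
  (43/2, 0) → P = 1935/2
  (11, 15) → P = 1380
  (17, 9) → P = 1296

x = 11, y = 15, maximum P = 1380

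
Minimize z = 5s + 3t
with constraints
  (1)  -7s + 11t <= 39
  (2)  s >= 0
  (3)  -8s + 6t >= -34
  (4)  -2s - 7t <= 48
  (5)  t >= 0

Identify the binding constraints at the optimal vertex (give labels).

(2) and (5)

Corner points and z = 5s + 3t:
  (0, 39/11) → z = 117/11
  (304/23, 275/23) → z = 2345/23
  (0, 0) → z = 0
  (17/4, 0) → z = 85/4

The minimum is at (0, 0). Substituting into each constraint, equality holds for (2) and (5); the remaining constraints have slack.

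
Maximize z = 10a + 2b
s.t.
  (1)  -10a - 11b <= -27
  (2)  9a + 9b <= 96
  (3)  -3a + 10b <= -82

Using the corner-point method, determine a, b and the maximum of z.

Feasible corners and z = 10a + 2b:
  (271/3, -239/3) → z = 744
  (1172/133, -739/133) → z = 10242/133
  (566/39, -50/13) → z = 5360/39

a = 271/3, b = -239/3, maximum z = 744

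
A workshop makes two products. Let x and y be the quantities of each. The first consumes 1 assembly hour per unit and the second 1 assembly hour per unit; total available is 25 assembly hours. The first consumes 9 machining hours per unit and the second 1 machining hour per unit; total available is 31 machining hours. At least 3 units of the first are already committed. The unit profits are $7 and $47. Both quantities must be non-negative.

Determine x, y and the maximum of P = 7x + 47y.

Corner points and P = 7x + 47y:
  (31/9, 0) → P = 217/9
  (3, 0) → P = 21
  (3, 4) → P = 209

x = 3, y = 4, maximum P = 209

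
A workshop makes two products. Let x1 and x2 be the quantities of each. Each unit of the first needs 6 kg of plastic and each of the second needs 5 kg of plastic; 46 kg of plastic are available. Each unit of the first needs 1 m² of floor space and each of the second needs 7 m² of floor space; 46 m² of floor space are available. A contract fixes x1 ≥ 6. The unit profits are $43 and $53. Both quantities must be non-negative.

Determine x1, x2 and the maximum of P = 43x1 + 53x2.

x1 = 6, x2 = 2, maximum P = 364

Vertices and P = 43x1 + 53x2:
  (23/3, 0) → P = 989/3
  (6, 0) → P = 258
  (6, 2) → P = 364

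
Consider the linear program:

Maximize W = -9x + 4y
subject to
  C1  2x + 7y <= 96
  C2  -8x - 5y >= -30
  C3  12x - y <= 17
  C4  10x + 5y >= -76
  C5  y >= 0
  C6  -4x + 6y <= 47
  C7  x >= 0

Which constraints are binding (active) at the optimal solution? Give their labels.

Extreme points and W = -9x + 4y:
  (115/68, 56/17) → W = -139/68
  (0, 6) → W = 24
  (17/12, 0) → W = -51/4
  (0, 0) → W = 0

The maximum is at (0, 6). Substituting into each constraint, equality holds for C2 and C7; the remaining constraints have slack.

C2 and C7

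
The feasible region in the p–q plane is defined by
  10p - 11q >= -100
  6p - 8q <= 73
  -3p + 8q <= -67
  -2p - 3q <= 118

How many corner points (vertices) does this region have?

3

The feasible vertices (each the meet of two boundaries and inside every other half-plane) are:
  (2, -61/8)
  (-725/34, -427/17)
  (-743/25, -488/25)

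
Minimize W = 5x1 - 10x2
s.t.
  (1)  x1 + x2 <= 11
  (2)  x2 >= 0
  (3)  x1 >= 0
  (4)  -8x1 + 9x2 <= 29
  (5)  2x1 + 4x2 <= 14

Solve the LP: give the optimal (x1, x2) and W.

The optimum lies where -8x1 + 9x2 = 29 and 2x1 + 4x2 = 14.
Solving simultaneously gives x1 = 1/5, x2 = 17/5.

x1 = 1/5, x2 = 17/5, minimum W = -33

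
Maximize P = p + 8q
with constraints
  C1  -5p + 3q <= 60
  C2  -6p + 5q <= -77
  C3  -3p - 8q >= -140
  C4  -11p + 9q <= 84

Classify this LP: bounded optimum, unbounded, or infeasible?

bounded optimum

Vertices and P = p + 8q:
  (-531/7, -745/7) → P = -6491/7
  (188/9, 29/3) → P = 884/9
The feasible region has finitely many vertices and no improving ray; the maximum is 884/9 at (188/9, 29/3).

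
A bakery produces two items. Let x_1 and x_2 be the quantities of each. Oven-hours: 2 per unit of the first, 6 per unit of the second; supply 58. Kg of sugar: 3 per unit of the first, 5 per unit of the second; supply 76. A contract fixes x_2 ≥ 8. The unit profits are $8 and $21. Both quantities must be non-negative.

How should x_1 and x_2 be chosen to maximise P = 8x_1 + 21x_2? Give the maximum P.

x_1 = 5, x_2 = 8, maximum P = 208

Extreme points and P = 8x_1 + 21x_2:
  (0, 29/3) → P = 203
  (0, 8) → P = 168
  (5, 8) → P = 208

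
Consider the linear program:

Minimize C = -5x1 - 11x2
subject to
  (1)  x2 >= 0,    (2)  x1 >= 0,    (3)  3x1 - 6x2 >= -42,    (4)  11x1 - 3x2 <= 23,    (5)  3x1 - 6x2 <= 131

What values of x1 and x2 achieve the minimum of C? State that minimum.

x1 = 88/19, x2 = 177/19, minimum C = -2387/19

Corner points and C = -5x1 - 11x2:
  (0, 0) → C = 0
  (23/11, 0) → C = -115/11
  (0, 7) → C = -77
  (88/19, 177/19) → C = -2387/19

The optimum lies where 3x1 - 6x2 = -42 and 11x1 - 3x2 = 23.
Solving simultaneously gives x1 = 88/19, x2 = 177/19.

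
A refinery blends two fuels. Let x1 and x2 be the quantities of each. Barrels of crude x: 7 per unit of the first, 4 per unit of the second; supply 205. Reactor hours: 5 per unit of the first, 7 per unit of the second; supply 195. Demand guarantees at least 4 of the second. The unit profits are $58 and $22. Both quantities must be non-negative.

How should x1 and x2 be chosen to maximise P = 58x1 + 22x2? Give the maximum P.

x1 = 27, x2 = 4, maximum P = 1654

Vertices and P = 58x1 + 22x2:
  (0, 195/7) → P = 4290/7
  (0, 4) → P = 88
  (655/29, 340/29) → P = 45470/29
  (27, 4) → P = 1654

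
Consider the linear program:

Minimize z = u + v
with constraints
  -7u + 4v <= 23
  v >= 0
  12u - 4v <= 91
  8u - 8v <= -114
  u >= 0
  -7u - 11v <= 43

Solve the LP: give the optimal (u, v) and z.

Corner points and z = u + v:
  (114/5, 913/20) → z = 1369/20
  (34/3, 307/12) → z = 443/12
  (37/2, 131/4) → z = 205/4

The binding constraints are -7u + 4v = 23 and 8u - 8v = -114.
Solving simultaneously gives u = 34/3, v = 307/12.

u = 34/3, v = 307/12, minimum z = 443/12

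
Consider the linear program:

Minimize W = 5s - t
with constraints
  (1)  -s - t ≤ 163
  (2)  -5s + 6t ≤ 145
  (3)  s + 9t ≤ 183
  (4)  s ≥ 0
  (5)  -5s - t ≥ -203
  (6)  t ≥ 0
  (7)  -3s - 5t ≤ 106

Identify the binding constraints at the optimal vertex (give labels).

Feasible corners and W = 5s - t:
  (0, 61/3) → W = -61/3
  (411/11, 178/11) → W = 1877/11
  (0, 0) → W = 0
  (203/5, 0) → W = 203

The minimum is at (0, 61/3). Substituting into each constraint, equality holds for (3) and (4); the remaining constraints have slack.

(3) and (4)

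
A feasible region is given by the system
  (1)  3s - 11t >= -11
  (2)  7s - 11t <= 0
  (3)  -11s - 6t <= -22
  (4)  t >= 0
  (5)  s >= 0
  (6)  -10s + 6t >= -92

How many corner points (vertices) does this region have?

Of the 15 pairwise boundary intersections, those satisfying every inequality are:
  (11/4, 7/4)
  (176/139, 187/139)
  (242/163, 154/163)

3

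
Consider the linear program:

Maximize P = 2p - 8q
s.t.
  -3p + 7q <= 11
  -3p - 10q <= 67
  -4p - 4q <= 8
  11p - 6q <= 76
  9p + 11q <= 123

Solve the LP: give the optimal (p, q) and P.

Corner points and P = 2p - 8q:
  (-5/2, 1/2) → P = -9
  (185/24, 39/8) → P = -283/12
  (64/17, -98/17) → P = 912/17
  (1574/175, 669/175) → P = -2204/175

p = 64/17, q = -98/17, maximum P = 912/17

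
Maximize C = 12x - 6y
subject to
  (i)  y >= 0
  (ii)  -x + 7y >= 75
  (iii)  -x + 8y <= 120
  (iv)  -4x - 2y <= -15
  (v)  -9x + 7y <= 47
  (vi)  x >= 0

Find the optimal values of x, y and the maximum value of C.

x = 240, y = 45, maximum C = 2610

Feasible corners and C = 12x - 6y:
  (240, 45) → C = 2610
  (7/2, 157/14) → C = -177/7
  (464/65, 1033/65) → C = -126/13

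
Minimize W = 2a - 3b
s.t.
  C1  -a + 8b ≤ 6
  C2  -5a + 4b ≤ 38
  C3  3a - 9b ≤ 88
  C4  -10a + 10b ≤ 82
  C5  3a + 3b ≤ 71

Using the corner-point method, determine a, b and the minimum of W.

a = -70/9, b = -2/9, minimum W = -134/9

Vertices and W = 2a - 3b:
  (-70/9, -2/9) → W = -134/9
  (550/27, 89/27) → W = 833/27
  (-694/33, -554/33) → W = 274/33
  (301/12, -17/12) → W = 653/12

The optimum lies where -a + 8b = 6 and -5a + 4b = 38.
Solving simultaneously gives a = -70/9, b = -2/9.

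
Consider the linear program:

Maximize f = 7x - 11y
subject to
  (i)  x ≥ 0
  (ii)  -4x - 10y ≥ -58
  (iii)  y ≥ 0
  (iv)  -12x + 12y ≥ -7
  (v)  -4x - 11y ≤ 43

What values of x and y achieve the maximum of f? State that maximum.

x = 7/12, y = 0, maximum f = 49/12

Feasible corners and f = 7x - 11y:
  (0, 29/5) → f = -319/5
  (0, 0) → f = 0
  (383/84, 167/42) → f = -331/28
  (7/12, 0) → f = 49/12

The binding constraints are y = 0 and -12x + 12y = -7.
Solving simultaneously gives x = 7/12, y = 0.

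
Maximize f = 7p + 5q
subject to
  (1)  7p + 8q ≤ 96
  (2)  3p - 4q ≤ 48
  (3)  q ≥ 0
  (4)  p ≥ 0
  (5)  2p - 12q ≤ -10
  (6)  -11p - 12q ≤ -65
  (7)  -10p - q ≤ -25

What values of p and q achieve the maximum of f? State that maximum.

Extreme points and f = 7p + 5q:
  (268/25, 131/50) → f = 4407/50
  (104/73, 785/73) → f = 4653/73
  (55/13, 20/13) → f = 485/13
  (235/109, 375/109) → f = 3520/109

At the optimal vertex, 7p + 8q = 96 and 2p - 12q = -10.
Solving simultaneously gives p = 268/25, q = 131/50.

p = 268/25, q = 131/50, maximum f = 4407/50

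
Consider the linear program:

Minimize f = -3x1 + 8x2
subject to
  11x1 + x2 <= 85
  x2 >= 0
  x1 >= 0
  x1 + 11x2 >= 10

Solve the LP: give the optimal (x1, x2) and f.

x1 = 185/24, x2 = 5/24, minimum f = -515/24

Extreme points and f = -3x1 + 8x2:
  (0, 85) → f = 680
  (185/24, 5/24) → f = -515/24
  (0, 10/11) → f = 80/11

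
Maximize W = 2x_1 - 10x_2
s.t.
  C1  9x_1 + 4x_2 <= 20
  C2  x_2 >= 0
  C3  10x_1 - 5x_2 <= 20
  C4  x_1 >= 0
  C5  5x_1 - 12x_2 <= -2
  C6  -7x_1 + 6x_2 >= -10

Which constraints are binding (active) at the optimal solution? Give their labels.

C4 and C5

Corner points and W = 2x_1 - 10x_2:
  (0, 5) → W = -50
  (29/16, 59/64) → W = -179/32
  (0, 1/6) → W = -5/3

The maximum is at (0, 1/6). Substituting into each constraint, equality holds for C4 and C5; the remaining constraints have slack.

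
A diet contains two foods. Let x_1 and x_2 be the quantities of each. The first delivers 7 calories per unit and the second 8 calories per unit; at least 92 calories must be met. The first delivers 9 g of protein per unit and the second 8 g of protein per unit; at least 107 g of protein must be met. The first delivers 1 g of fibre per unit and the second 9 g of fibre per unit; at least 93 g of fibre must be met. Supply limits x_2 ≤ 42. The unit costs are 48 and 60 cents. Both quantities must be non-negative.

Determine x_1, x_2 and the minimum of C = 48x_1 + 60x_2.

x_1 = 3, x_2 = 10, minimum C = 744

Feasible corners and C = 48x_1 + 60x_2:
  (0, 107/8) → C = 1605/2
  (0, 42) → C = 2520
  (93, 0) → C = 4464
  (3, 10) → C = 744
The feasible region is unbounded (it extends along (1, 0)), but C strictly increases along every unbounded feasible direction, so there is no improving ray and the minimum is attained at a vertex.

At the optimal vertex, 9x_1 + 8x_2 = 107 and x_1 + 9x_2 = 93.
Solving simultaneously gives x_1 = 3, x_2 = 10.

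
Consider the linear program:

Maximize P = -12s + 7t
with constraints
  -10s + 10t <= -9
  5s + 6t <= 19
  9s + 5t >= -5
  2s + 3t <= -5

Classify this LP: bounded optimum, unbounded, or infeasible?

bounded optimum

Extreme points and P = -12s + 7t:
  (29, -21) → P = -495
  (10/17, -35/17) → P = -365/17
The feasible region has finitely many vertices and no improving ray; the maximum is -365/17 at (10/17, -35/17).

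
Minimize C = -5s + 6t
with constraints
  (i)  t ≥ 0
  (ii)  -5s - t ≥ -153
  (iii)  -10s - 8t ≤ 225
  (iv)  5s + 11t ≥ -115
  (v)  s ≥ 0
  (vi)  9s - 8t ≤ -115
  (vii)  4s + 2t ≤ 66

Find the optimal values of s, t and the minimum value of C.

s = 0, t = 115/8, minimum C = 345/4

Extreme points and C = -5s + 6t:
  (0, 115/8) → C = 345/4
  (0, 33) → C = 198
  (149/25, 527/25) → C = 2417/25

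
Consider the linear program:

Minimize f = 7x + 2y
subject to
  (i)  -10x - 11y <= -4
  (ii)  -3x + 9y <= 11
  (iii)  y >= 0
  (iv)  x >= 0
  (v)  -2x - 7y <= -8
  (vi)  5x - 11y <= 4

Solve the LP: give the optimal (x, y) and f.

Vertices and f = 7x + 2y:
  (0, 11/9) → f = 22/9
  (157/12, 67/12) → f = 411/4
  (0, 8/7) → f = 16/7
  (116/57, 32/57) → f = 292/19

x = 0, y = 8/7, minimum f = 16/7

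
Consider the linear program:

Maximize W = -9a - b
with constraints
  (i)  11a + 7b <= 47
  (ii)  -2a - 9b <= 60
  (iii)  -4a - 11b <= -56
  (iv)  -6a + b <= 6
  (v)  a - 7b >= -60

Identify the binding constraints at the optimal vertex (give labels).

(iii) and (iv)

Extreme points and W = -9a - b:
  (125/93, 428/93) → W = -1553/93
  (5/53, 348/53) → W = -393/53
  (-1/7, 36/7) → W = -27/7

The maximum is at (-1/7, 36/7). Substituting into each constraint, equality holds for (iii) and (iv); the remaining constraints have slack.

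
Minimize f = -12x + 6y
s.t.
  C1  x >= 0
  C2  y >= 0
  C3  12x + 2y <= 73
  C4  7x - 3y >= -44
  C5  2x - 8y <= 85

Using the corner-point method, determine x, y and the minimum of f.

Extreme points and f = -12x + 6y:
  (0, 0) → f = 0
  (0, 44/3) → f = 88
  (73/12, 0) → f = -73
  (131/50, 1039/50) → f = 2331/25

The binding constraints are y = 0 and 12x + 2y = 73.
Solving simultaneously gives x = 73/12, y = 0.

x = 73/12, y = 0, minimum f = -73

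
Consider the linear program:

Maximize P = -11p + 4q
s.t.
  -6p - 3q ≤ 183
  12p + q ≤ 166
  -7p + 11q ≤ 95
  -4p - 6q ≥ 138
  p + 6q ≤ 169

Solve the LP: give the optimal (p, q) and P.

p = -766/29, q = -237/29, maximum P = 7478/29

Vertices and P = -11p + 4q:
  (227/10, -532/5) → P = -6753/10
  (-766/29, -237/29) → P = 7478/29
  (567/34, -580/17) → P = -10877/34
  (-1044/43, -293/43) → P = 10312/43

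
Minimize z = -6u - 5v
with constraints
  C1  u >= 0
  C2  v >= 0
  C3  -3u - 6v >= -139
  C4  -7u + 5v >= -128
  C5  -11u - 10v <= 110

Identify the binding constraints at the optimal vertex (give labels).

C3 and C4

Corner points and z = -6u - 5v:
  (0, 0) → z = 0
  (0, 139/6) → z = -695/6
  (128/7, 0) → z = -768/7
  (77/3, 31/3) → z = -617/3

The minimum is at (77/3, 31/3). Substituting into each constraint, equality holds for C3 and C4; the remaining constraints have slack.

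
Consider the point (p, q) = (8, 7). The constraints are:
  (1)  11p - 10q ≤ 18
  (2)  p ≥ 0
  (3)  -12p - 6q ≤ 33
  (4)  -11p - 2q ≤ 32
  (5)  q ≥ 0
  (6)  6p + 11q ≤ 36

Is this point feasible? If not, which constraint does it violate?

not feasible — violates (6)

Constraint (6): 6p + 11q = 125, which is not ≤ 36. All other constraints are satisfied.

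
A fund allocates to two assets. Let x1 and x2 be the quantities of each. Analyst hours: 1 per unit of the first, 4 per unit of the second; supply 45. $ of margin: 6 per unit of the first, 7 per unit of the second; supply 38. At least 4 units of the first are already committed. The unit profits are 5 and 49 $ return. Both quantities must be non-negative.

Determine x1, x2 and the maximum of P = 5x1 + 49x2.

x1 = 4, x2 = 2, maximum P = 118

Extreme points and P = 5x1 + 49x2:
  (19/3, 0) → P = 95/3
  (4, 0) → P = 20
  (4, 2) → P = 118

At the optimal vertex, 6x1 + 7x2 = 38 and x1 = 4.
Solving simultaneously gives x1 = 4, x2 = 2.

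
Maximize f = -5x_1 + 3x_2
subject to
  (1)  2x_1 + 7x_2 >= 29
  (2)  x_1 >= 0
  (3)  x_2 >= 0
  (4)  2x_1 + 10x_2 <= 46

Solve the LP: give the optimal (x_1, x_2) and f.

x_1 = 0, x_2 = 23/5, maximum f = 69/5

Vertices and f = -5x_1 + 3x_2:
  (0, 29/7) → f = 87/7
  (29/2, 0) → f = -145/2
  (0, 23/5) → f = 69/5
  (23, 0) → f = -115

The optimum lies where x_1 = 0 and 2x_1 + 10x_2 = 46.
Solving simultaneously gives x_1 = 0, x_2 = 23/5.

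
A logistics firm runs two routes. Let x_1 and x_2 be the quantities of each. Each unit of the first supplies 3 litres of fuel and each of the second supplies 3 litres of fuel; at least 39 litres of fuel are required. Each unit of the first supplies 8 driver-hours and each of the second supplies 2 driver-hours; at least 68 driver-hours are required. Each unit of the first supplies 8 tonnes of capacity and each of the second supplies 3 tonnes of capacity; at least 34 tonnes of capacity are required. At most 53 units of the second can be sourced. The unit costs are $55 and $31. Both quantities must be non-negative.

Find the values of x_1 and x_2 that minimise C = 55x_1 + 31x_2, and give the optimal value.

x_1 = 7, x_2 = 6, minimum C = 571

Vertices and C = 55x_1 + 31x_2:
  (0, 34) → C = 1054
  (0, 53) → C = 1643
  (13, 0) → C = 715
  (7, 6) → C = 571
The feasible region is unbounded (it extends along (1, 0)), but C strictly increases along every unbounded feasible direction, so there is no improving ray and the minimum is attained at a vertex.

At the optimal vertex, 3x_1 + 3x_2 = 39 and 8x_1 + 2x_2 = 68.
Solving simultaneously gives x_1 = 7, x_2 = 6.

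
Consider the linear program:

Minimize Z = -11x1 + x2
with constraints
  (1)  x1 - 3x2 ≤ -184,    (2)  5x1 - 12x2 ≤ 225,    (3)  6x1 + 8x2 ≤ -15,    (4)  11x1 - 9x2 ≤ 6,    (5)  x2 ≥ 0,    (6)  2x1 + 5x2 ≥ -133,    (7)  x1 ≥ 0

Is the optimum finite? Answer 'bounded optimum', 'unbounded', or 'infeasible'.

The boundaries x1 - 3x2 = -184 and 6x1 + 8x2 = -15 meet at (-1517/26, 1089/26), but that point violates x1 ≥ 0. Every candidate vertex is excluded by some other constraint, so the feasible region is empty.

infeasible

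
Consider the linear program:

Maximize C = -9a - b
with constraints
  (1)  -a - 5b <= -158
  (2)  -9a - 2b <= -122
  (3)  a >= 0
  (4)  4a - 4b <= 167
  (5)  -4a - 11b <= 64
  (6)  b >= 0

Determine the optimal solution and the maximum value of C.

Vertices and C = -9a - b:
  (294/43, 1300/43) → C = -3946/43
  (489/8, 155/8) → C = -1139/2
  (0, 61) → C = -61
The feasible region is unbounded (it extends along (0, 1), (1, 1)), but C strictly decreases along every unbounded feasible direction, so there is no improving ray and the maximum is attained at a vertex.

a = 0, b = 61, maximum C = -61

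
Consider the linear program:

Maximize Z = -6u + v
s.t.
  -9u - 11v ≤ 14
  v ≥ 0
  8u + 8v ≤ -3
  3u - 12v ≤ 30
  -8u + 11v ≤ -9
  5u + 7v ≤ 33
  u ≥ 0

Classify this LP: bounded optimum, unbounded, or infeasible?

The boundaries -9u - 11v = 14 and 3u - 12v = 30 meet at (54/47, -104/47), but that point violates v ≥ 0. Every candidate vertex is excluded by some other constraint, so the feasible region is empty.

infeasible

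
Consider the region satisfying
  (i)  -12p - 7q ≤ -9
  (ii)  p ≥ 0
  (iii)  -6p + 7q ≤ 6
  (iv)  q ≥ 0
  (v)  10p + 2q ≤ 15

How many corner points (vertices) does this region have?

4

Pairwise boundary intersections that survive every other constraint:
  (1/6, 1)
  (3/4, 0)
  (93/82, 75/41)
  (3/2, 0)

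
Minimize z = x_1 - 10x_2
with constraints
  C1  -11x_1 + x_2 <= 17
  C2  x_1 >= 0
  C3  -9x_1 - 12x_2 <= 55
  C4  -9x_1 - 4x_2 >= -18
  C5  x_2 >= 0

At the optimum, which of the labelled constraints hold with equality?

Feasible corners and z = x_1 - 10x_2:
  (0, 9/2) → z = -45
  (0, 0) → z = 0
  (2, 0) → z = 2

The minimum is at (0, 9/2). Substituting into each constraint, equality holds for C2 and C4; the remaining constraints have slack.

C2 and C4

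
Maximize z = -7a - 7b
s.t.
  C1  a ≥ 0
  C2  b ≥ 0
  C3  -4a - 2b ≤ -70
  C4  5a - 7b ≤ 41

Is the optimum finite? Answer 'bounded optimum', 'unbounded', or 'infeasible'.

Feasible corners and z = -7a - 7b:
  (0, 35) → z = -245
  (286/19, 93/19) → z = -2653/19
The feasible region has finitely many vertices and no improving ray; the maximum is -2653/19 at (286/19, 93/19).

bounded optimum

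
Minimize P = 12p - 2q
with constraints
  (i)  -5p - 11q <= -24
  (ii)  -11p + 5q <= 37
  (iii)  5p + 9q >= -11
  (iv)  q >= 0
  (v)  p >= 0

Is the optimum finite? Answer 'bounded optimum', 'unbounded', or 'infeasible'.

bounded optimum

Corner points and P = 12p - 2q:
  (24/5, 0) → P = 288/5
  (0, 24/11) → P = -48/11
  (0, 37/5) → P = -74/5
The feasible region has finitely many vertices and no improving ray; the minimum is -74/5 at (0, 37/5).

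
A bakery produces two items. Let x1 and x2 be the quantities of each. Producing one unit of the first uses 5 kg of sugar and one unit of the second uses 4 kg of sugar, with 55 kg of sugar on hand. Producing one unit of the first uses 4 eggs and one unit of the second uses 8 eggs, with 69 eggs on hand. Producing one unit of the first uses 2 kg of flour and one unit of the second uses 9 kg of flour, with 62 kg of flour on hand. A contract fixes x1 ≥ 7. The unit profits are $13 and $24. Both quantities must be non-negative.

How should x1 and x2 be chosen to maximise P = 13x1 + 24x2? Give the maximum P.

Extreme points and P = 13x1 + 24x2:
  (11, 0) → P = 143
  (7, 0) → P = 91
  (7, 5) → P = 211

The binding constraints are 5x1 + 4x2 = 55 and x1 = 7.
Solving simultaneously gives x1 = 7, x2 = 5.

x1 = 7, x2 = 5, maximum P = 211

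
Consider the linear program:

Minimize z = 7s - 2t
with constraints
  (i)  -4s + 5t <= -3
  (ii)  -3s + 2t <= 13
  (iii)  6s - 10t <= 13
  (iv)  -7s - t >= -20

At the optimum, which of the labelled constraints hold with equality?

(i) and (iii)

Feasible corners and z = 7s - 2t:
  (-7/2, -17/5) → z = -177/10
  (103/39, 59/39) → z = 201/13
  (213/76, 29/76) → z = 1433/76

The minimum is at (-7/2, -17/5). Substituting into each constraint, equality holds for (i) and (iii); the remaining constraints have slack.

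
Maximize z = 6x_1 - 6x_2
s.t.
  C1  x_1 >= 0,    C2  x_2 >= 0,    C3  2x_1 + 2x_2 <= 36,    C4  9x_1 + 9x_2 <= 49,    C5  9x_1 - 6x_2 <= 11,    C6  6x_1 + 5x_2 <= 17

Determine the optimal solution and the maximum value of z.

x_1 = 11/9, x_2 = 0, maximum z = 22/3

Vertices and z = 6x_1 - 6x_2:
  (0, 0) → z = 0
  (0, 17/5) → z = -102/5
  (11/9, 0) → z = 22/3
  (157/81, 29/27) → z = 140/27

The binding constraints are x_2 = 0 and 9x_1 - 6x_2 = 11.
Solving simultaneously gives x_1 = 11/9, x_2 = 0.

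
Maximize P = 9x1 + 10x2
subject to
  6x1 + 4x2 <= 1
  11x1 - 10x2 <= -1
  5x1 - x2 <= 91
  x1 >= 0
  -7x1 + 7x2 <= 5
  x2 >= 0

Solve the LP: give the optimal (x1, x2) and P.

Vertices and P = 9x1 + 10x2:
  (3/52, 17/104) → P = 28/13
  (0, 1/4) → P = 5/2
  (0, 1/10) → P = 1

The optimum lies where 6x1 + 4x2 = 1 and x1 = 0.
Solving simultaneously gives x1 = 0, x2 = 1/4.

x1 = 0, x2 = 1/4, maximum P = 5/2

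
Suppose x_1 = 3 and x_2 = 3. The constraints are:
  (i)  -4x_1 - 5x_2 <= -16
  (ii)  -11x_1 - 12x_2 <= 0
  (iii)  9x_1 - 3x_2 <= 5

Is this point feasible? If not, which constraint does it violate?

not feasible — violates (iii)

Constraint (iii): 9x_1 - 3x_2 = 18, which is not ≤ 5. All other constraints are satisfied.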